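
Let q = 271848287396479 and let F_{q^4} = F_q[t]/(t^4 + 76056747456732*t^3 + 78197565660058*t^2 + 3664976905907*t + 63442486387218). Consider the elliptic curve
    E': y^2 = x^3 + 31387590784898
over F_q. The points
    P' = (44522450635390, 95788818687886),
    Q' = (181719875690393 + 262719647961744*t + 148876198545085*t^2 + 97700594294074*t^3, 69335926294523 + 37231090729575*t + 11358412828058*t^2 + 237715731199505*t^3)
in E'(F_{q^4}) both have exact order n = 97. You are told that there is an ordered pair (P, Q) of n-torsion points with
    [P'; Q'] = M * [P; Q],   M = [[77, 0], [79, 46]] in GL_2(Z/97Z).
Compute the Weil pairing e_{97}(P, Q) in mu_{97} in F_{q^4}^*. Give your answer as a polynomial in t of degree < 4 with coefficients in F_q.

210966446800306 + 153151755714621*t + 60239215529892*t^2 + 109305296862107*t^3

Under M = [[77,0],[79,46]] in GL_2(Z/97), e_{97}(P',Q') = e_{97}(P,Q)^(77*46-0*79 mod 97).
So e_{97}(P,Q) = e_{97}(P',Q')^{33}, since 50*33 = 1 mod 97.
Run Miller on y^2=x^3+31387590784898 over F_{271848287396479}: ladder 1100001 (7 bits); e = f_P(D_Q)/f_Q(D_P).
Result: e(P',Q') = 185518088394956 + 15297299408997*t + 98657939544830*t^2 + 75752646303664*t^3.
Thus e_{97}(P,Q) = 210966446800306 + 153151755714621*t + 60239215529892*t^2 + 109305296862107*t^3.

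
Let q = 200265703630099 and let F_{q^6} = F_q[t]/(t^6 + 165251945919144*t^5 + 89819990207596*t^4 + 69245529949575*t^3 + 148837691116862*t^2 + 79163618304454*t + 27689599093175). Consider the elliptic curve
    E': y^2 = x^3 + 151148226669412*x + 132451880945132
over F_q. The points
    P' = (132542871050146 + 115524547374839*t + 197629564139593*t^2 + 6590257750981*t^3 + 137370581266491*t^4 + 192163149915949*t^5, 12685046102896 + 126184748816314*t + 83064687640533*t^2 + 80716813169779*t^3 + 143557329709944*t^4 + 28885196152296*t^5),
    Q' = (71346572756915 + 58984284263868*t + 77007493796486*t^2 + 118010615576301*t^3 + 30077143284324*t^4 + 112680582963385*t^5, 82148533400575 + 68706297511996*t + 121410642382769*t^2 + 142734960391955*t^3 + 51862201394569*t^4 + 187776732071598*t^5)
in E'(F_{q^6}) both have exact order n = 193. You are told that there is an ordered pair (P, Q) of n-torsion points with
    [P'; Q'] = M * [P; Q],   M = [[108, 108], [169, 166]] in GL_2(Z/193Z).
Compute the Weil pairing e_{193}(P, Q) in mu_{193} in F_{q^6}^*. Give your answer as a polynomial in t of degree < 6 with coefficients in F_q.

146938590683737 + 83124502753590*t + 33089386841991*t^2 + 129622434439026*t^3 + 166994125912457*t^4 + 185738550321151*t^5

Under M = [[108,108],[169,166]] in GL_2(Z/193), e_{193}(P',Q') = e_{193}(P,Q)^(108*166-108*169 mod 193).
Inverting 62 mod 193: 165. Thus e_{193}(P,Q) = e(P',Q')^{165}.
Double-and-add over 11000001: 8-1 doublings, 3-1 additions; each step l_{T,T}/v_{2T} or l_{T,P'}/v at Q'+S for random S.
Miller gives e_{193}(P',Q') = 57642662849551 + 113798701933938*t + 163434079483756*t^2 + 124320528203949*t^3 + 46888016008254*t^4 + 114965625618267*t^5 in F_{200265703630099^6}.
e_{193}(P,Q) = (57642662849551 + 113798701933938*t + 163434079483756*t^2 + 124320528203949*t^3 + 46888016008254*t^4 + 114965625618267*t^5)^{165} = 146938590683737 + 83124502753590*t + 33089386841991*t^2 + 129622434439026*t^3 + 166994125912457*t^4 + 185738550321151*t^5.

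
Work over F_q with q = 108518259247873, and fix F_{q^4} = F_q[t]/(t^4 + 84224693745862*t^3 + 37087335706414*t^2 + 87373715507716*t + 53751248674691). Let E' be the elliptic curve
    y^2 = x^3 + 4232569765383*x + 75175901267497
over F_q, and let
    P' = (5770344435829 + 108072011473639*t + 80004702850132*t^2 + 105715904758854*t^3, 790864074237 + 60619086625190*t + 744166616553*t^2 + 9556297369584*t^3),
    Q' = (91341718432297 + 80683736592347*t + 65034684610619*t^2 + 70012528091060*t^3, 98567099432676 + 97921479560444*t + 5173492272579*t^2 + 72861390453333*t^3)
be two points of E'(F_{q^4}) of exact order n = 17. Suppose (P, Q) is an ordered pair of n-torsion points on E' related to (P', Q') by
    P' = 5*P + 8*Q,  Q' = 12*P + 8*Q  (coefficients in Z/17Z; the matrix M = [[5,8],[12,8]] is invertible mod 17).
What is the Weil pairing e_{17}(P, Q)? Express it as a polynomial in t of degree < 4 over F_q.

e_{17}(aP+bQ,cP+dQ) = e_{17}(P,Q)^(ad-bc); with (a,b,c,d)=(5,8,12,8) this gives the det-17 law.
So e_{17}(P,Q) = e_{17}(P',Q')^{10}, since 12*10 = 1 mod 17.
5-bit Miller (10001) on E'/F_{108518259247873} with a'=4232569765383, b'=75175901267497: accumulate tangent/chord ratios at Q'+S and P'+S'.
Miller gives e_{17}(P',Q') = 9639755829484 + 7115985380860*t + 81568741243710*t^2 + 45592005823339*t^3 in F_{108518259247873^4}.
Raise to 10: e(P,Q) = 27051254090979 + 13493855677944*t + 30489901119515*t^2 + 30007389524900*t^3 in mu_{17}.

27051254090979 + 13493855677944*t + 30489901119515*t^2 + 30007389524900*t^3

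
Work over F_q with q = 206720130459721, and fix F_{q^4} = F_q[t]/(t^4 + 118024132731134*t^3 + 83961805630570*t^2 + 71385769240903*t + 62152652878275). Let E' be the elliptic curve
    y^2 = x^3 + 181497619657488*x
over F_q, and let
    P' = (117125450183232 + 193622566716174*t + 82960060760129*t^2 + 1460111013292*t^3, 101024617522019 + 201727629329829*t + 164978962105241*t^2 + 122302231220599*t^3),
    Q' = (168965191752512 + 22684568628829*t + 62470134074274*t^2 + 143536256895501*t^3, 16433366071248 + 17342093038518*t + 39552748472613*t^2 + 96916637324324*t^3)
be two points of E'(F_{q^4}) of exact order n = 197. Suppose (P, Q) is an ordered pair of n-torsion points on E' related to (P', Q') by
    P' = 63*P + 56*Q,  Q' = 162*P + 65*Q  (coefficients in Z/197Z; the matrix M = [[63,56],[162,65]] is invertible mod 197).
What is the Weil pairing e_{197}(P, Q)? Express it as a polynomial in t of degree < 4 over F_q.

30254124562212 + 129550570502575*t + 68517516377308*t^2 + 67439953711798*t^3

e_{197} is bilinear + alternating on E[197], so e_{197}(63*P + 56*Q, 162*P + 65*Q) = e_{197}(P,Q)^(63*65-56*162).
Hence e(P,Q) = e(P',Q')^{125} where 125 = 145^{-1} mod 197.
8-bit Miller (11000101) on E'/F_{206720130459721} with a'=181497619657488, b'=0: accumulate tangent/chord ratios at Q'+S and P'+S'.
e_{197}(P',Q') = 53676677846791 + 31988634691832*t + 200682229741810*t^2 + 152755396657944*t^3.
Raise to 125: e(P,Q) = 30254124562212 + 129550570502575*t + 68517516377308*t^2 + 67439953711798*t^3 in mu_{197}.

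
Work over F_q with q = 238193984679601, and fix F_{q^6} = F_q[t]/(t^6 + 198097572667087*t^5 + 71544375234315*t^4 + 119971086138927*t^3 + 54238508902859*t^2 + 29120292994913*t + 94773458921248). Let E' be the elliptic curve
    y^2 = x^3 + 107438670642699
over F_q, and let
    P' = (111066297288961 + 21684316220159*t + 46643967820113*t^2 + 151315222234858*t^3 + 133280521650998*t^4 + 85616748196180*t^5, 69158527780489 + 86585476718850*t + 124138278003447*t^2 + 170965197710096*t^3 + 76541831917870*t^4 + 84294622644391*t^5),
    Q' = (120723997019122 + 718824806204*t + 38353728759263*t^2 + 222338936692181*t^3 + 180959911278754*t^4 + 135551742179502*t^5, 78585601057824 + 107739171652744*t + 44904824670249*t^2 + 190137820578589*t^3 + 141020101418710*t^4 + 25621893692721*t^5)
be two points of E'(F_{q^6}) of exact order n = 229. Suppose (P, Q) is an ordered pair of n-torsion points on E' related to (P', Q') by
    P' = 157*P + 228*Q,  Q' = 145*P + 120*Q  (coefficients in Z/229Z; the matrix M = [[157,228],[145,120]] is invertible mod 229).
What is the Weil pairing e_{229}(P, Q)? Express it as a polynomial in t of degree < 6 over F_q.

Alternating bilinearity on E[229] (values in mu_{229} in F_{238193984679601^6}) gives e(P',Q') = e(P,Q)^det(M).
157*120 - 228*145 = -14220; reduced mod 229: det = 207, inverse 52.
n = 229 = (11100101)_2 (8 bits, wt 5); accumulate f_{229,P'}(Q'+S)/f_{229,P'}(S) along the 7-step ladder.
f_P(D_Q)/f_Q(D_P) = 100333430982469 + 194645692155663*t + 169471923858590*t^2 + 105939307365692*t^3 + 50087869849894*t^4 + 131629708583244*t^5.
e_{229}(P,Q) = (100333430982469 + 194645692155663*t + 169471923858590*t^2 + 105939307365692*t^3 + 50087869849894*t^4 + 131629708583244*t^5)^{52} = 170106982746169 + 51696972730248*t + 207939534116627*t^2 + 57881898245205*t^3 + 3899902211391*t^4 + 202064789412038*t^5.

170106982746169 + 51696972730248*t + 207939534116627*t^2 + 57881898245205*t^3 + 3899902211391*t^4 + 202064789412038*t^5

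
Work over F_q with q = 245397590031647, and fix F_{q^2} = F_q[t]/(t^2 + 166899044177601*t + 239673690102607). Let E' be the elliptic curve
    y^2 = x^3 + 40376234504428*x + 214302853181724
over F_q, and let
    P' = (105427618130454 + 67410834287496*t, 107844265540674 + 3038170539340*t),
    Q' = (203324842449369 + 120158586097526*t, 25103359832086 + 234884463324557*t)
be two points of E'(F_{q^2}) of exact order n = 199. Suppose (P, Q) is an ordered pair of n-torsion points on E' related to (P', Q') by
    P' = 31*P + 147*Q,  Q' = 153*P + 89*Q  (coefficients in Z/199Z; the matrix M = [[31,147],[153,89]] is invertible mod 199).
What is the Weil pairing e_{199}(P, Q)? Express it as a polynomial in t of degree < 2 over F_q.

208935983380661 + 52431135100812*t

e_{199} is bilinear + alternating on E[199], so e_{199}(31*P + 147*Q, 153*P + 89*Q) = e_{199}(P,Q)^(31*89-147*153).
det(M) mod 199 = 168; its inverse in (Z/199)^* is 77 (check: 168*77 mod 199 = 1).
Miller loop for e_{199} over F_{245397590031647^2}: bits of 199 = 11000111; 7 double steps + 4 add steps, l/v at each.
e_{199}(P',Q') = 107711638384902 + 78008532732682*t.
Raise to 77: e(P,Q) = 208935983380661 + 52431135100812*t in mu_{199}.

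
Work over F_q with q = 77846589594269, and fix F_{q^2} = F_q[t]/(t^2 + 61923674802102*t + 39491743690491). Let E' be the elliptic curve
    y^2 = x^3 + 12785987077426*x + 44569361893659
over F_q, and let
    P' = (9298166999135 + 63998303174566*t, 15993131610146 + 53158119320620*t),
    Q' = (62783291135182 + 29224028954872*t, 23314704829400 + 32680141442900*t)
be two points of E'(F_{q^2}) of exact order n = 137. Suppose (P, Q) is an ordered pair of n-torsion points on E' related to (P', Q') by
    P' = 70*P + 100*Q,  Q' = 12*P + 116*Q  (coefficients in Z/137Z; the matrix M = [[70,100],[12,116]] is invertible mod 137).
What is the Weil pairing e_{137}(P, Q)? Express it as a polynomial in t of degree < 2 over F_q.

46603413585351 + 37034968314829*t

Under M = [[70,100],[12,116]] in GL_2(Z/137), e_{137}(P',Q') = e_{137}(P,Q)^(70*116-100*12 mod 137).
Hence e(P,Q) = e(P',Q')^{92} where 92 = 70^{-1} mod 137.
Double-and-add over 10001001: 8-1 doublings, 3-1 additions; each step l_{T,T}/v_{2T} or l_{T,P'}/v at Q'+S for random S.
So e_{137}(P',Q') = 12856491523453 + 42565154250499*t.
Finally e_{137}(P,Q) = 46603413585351 + 37034968314829*t.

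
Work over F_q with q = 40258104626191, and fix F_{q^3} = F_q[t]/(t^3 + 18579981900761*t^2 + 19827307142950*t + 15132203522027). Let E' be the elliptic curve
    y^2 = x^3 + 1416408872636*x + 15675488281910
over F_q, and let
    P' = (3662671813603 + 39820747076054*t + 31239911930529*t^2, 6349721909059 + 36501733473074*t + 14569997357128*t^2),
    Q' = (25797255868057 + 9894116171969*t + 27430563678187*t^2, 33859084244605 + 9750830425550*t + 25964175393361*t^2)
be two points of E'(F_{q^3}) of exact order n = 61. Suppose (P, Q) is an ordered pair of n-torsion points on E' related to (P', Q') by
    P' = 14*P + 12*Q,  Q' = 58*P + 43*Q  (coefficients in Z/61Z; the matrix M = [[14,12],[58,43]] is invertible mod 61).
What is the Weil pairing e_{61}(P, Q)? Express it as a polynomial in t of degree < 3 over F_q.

e_{61} is bilinear + alternating on E[61], so e_{61}(14*P + 12*Q, 58*P + 43*Q) = e_{61}(P,Q)^(14*43-12*58).
det M = 14*43 - 12*58 = -94 = 28 (mod 61); 28^{-1} = 24 (mod 61).
Double-and-add over 111101: 6-1 doublings, 5-1 additions; each step l_{T,T}/v_{2T} or l_{T,P'}/v at Q'+S for random S.
So e_{61}(P',Q') = 40099225983644 + 4144151309656*t + 20342791942651*t^2.
Finally e_{61}(P,Q) = 36652836957394 + 3731143755569*t + 19790201499299*t^2.

36652836957394 + 3731143755569*t + 19790201499299*t^2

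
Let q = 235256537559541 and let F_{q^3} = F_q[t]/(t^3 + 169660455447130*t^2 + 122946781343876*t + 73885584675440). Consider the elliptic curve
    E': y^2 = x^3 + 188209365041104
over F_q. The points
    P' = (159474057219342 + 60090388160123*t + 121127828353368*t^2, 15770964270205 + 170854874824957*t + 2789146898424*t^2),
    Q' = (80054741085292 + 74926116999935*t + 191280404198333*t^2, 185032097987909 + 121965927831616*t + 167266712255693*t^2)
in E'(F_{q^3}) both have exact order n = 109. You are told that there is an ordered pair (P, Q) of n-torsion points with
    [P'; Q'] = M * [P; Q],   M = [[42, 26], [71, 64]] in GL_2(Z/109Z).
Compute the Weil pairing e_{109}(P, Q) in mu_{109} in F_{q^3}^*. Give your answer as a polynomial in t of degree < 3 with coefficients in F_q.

Since e_{109}(P,P)=e_{109}(Q,Q)=1 and e_{109}(Q,P)=e_{109}(P,Q)^{-1}, expanding e_{109}(42*P + 26*Q,71*P + 64*Q) leaves e(P,Q)^det(M).
So e_{109}(P,Q) = e_{109}(P',Q')^{69}, since 79*69 = 1 mod 109.
7-bit Miller (1101101) on E'/F_{235256537559541} with a'=0, b'=188209365041104: accumulate tangent/chord ratios at Q'+S and P'+S'.
Result: e(P',Q') = 151730667493031 + 89642782910632*t + 39509493939208*t^2.
Finally e_{109}(P,Q) = 17407173933352 + 206574263835576*t + 6856702505628*t^2.

17407173933352 + 206574263835576*t + 6856702505628*t^2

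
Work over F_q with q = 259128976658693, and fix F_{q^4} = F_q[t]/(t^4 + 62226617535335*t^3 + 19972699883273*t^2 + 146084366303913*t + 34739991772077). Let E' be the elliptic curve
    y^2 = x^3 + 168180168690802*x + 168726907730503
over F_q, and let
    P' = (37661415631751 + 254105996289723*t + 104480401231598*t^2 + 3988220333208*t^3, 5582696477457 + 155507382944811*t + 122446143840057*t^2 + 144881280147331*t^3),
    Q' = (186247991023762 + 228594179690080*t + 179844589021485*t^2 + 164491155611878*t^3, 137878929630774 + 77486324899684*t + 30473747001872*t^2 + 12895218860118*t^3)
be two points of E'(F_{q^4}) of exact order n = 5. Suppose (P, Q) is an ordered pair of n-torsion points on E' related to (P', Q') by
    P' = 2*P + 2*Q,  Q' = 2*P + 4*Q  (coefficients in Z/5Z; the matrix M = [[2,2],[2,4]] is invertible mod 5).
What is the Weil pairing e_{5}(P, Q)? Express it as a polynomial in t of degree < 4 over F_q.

214692993702711 + 53008605907327*t + 44814768748033*t^2 + 136773026235980*t^3

e_{5} is bilinear + alternating on E[5], so e_{5}(2*P + 2*Q, 2*P + 4*Q) = e_{5}(P,Q)^(2*4-2*2).
Hence e(P,Q) = e(P',Q')^{4} where 4 = 4^{-1} mod 5.
Run Miller on y^2=x^3+168180168690802*x+168726907730503 over F_{259128976658693}: ladder 101 (3 bits); e = f_P(D_Q)/f_Q(D_P).
f_P(D_Q)/f_Q(D_P) = 204602496847744 + 232154575732419*t + 94883330706045*t^2 + 189676542229285*t^3.
Finally e_{5}(P,Q) = 214692993702711 + 53008605907327*t + 44814768748033*t^2 + 136773026235980*t^3.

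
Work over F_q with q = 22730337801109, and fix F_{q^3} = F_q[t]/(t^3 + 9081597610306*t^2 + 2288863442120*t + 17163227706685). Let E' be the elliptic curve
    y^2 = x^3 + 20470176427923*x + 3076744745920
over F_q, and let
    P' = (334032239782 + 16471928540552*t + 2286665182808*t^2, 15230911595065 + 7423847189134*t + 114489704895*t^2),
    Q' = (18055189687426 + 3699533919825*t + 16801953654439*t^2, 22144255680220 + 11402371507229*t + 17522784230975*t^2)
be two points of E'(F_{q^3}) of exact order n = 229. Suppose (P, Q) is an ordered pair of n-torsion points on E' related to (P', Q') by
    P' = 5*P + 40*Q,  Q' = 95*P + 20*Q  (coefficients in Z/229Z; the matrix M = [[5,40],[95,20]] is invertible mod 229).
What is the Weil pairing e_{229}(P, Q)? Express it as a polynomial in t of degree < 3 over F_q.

e_{229}(aP+bQ,cP+dQ) = e_{229}(P,Q)^(ad-bc); with (a,b,c,d)=(5,40,95,20) this gives the det-229 law.
So e_{229}(P,Q) = e_{229}(P',Q')^{159}, since 193*159 = 1 mod 229.
Build f_{229,P'} and f_{229,Q'} via the 8-bit ladder of 229=11100101_2; evaluate at shifted divisors; quotient in F_{22730337801109^3}.
e_{229}(P',Q') = 8045688577621 + 14740781322474*t + 7074148055893*t^2.
Raise to 159: e(P,Q) = 19518785169119 + 14939775037241*t + 10479479142152*t^2 in mu_{229}.

19518785169119 + 14939775037241*t + 10479479142152*t^2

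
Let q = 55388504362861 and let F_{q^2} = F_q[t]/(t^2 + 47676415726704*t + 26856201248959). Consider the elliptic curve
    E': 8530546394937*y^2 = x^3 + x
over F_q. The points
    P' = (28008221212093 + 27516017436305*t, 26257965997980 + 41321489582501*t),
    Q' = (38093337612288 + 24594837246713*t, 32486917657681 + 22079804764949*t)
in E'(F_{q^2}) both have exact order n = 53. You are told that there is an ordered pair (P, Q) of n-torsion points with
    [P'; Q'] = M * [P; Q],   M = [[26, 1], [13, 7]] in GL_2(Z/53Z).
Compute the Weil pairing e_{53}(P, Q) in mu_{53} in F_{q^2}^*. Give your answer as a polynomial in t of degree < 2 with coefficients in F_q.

33406690429987 + 49679077374962*t

e_{53}(aP+bQ,cP+dQ) = e_{53}(P,Q)^(ad-bc); with (a,b,c,d)=(26,1,13,7) this gives the det-53 law.
So e_{53}(P,Q) = e_{53}(P',Q')^{16}, since 10*16 = 1 mod 53.
(x,y)|->(2810667515331x,2810667515331y) sends E' to y^2=x^3+53851080115189*x.
Miller loop for e_{53} over F_{55388504362861^2}: bits of 53 = 110101; 5 double steps + 3 add steps, l/v at each.
Miller gives e_{53}(P',Q') = 40681146140900 + 15041346072912*t in F_{55388504362861^2}.
(40681146140900 + 15041346072912*t)^{16} mod (55388504362861,f) = 33406690429987 + 49679077374962*t.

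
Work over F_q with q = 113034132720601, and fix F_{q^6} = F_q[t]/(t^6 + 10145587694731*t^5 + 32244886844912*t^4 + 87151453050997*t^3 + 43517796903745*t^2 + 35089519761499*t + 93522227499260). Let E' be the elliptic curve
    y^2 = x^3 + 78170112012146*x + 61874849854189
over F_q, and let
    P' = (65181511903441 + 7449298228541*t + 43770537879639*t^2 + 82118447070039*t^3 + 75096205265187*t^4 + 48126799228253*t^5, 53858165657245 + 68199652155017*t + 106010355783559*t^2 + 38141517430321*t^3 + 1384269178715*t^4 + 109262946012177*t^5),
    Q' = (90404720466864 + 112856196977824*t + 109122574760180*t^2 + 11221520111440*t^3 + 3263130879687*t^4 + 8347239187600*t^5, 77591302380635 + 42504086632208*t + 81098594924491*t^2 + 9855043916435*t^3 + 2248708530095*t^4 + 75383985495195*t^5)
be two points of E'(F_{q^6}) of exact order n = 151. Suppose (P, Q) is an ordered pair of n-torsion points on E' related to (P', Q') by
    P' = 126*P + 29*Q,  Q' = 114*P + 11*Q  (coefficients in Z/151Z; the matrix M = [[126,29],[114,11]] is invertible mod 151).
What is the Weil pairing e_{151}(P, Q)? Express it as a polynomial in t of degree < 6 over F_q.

Since e_{151}(P,P)=e_{151}(Q,Q)=1 and e_{151}(Q,P)=e_{151}(P,Q)^{-1}, expanding e_{151}(126*P + 29*Q,114*P + 11*Q) leaves e(P,Q)^det(M).
Inverting 43 mod 151: 144. Thus e_{151}(P,Q) = e(P',Q')^{144}.
n = 151 = (10010111)_2 (8 bits, wt 5); accumulate f_{151,P'}(Q'+S)/f_{151,P'}(S) along the 7-step ladder.
e_{151}(P',Q') = 21545529268239 + 64208797448791*t + 55249238880684*t^2 + 100710829210969*t^3 + 74185118858092*t^4 + 24418987924642*t^5.
(21545529268239 + 64208797448791*t + 55249238880684*t^2 + 100710829210969*t^3 + 74185118858092*t^4 + 24418987924642*t^5)^{144} mod (113034132720601,f) = 31353840915850 + 89181753145236*t + 54502701425495*t^2 + 60886652038151*t^3 + 43242206770298*t^4 + 72520767787177*t^5.

31353840915850 + 89181753145236*t + 54502701425495*t^2 + 60886652038151*t^3 + 43242206770298*t^4 + 72520767787177*t^5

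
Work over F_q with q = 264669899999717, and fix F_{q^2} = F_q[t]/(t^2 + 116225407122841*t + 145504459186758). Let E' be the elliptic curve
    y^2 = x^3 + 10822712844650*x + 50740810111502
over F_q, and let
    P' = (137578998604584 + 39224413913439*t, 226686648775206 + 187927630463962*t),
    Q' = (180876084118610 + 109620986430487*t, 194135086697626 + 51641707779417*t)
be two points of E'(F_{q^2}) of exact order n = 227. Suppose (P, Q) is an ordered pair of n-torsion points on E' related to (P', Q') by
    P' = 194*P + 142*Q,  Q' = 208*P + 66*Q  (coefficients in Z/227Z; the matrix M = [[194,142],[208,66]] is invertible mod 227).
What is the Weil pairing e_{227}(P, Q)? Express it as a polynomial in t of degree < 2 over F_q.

Since e_{227}(P,P)=e_{227}(Q,Q)=1 and e_{227}(Q,P)=e_{227}(P,Q)^{-1}, expanding e_{227}(194*P + 142*Q,208*P + 66*Q) leaves e(P,Q)^det(M).
det(M) mod 227 = 66; its inverse in (Z/227)^* is 86 (check: 66*86 mod 227 = 1).
Run Miller on y^2=x^3+10822712844650*x+50740810111502 over F_{264669899999717}: ladder 11100011 (8 bits); e = f_P(D_Q)/f_Q(D_P).
f_P(D_Q)/f_Q(D_P) = 181100134027534 + 2719754689345*t.
Thus e_{227}(P,Q) = 120169738395436 + 138521440907765*t.

120169738395436 + 138521440907765*t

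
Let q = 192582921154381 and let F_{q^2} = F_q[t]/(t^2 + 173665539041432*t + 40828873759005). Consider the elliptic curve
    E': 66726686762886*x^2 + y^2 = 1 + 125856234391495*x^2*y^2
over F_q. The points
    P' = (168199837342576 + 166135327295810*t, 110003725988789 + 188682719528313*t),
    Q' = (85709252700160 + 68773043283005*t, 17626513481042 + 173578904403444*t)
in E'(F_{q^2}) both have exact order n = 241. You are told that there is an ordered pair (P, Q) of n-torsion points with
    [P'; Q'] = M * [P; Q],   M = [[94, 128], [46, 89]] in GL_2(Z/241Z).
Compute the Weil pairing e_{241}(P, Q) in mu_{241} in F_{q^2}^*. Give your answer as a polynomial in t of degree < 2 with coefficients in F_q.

69494794485273 + 76903822686476*t

Since e_{241}(P,P)=e_{241}(Q,Q)=1 and e_{241}(Q,P)=e_{241}(P,Q)^{-1}, expanding e_{241}(94*P + 128*Q,46*P + 89*Q) leaves e(P,Q)^det(M).
det(M) mod 241 = 68; its inverse in (Z/241)^* is 39 (check: 68*39 mod 241 = 1).
Edwards->Montgomery: u=(1+y)/(1-y), v=u/x -> 36491462220900v^2=u^3+u; then x_W=33363343381443u: y^2=x^3+122152246541324*x.
Miller loop for e_{241} over F_{192582921154381^2}: bits of 241 = 11110001; 7 double steps + 4 add steps, l/v at each.
So e_{241}(P',Q') = 108378915865320 + 134363205650034*t.
Finally e_{241}(P,Q) = 69494794485273 + 76903822686476*t.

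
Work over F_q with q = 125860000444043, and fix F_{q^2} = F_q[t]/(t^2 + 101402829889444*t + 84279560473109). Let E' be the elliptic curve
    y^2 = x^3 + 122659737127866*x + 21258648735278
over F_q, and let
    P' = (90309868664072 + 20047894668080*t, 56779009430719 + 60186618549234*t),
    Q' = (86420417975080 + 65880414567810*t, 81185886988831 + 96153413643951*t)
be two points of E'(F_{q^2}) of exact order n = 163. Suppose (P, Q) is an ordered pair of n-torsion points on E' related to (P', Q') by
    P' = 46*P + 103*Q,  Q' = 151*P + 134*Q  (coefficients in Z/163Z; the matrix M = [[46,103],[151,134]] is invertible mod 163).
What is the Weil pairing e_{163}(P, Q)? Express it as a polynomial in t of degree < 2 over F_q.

Alternating bilinearity on E[163] (values in mu_{163} in F_{125860000444043^2}) gives e(P',Q') = e(P,Q)^det(M).
So e_{163}(P,Q) = e_{163}(P',Q')^{158}, since 65*158 = 1 mod 163.
Run Miller on y^2=x^3+122659737127866*x+21258648735278 over F_{125860000444043}: ladder 10100011 (8 bits); e = f_P(D_Q)/f_Q(D_P).
So e_{163}(P',Q') = 122454394845162 + 95693327850767*t.
Thus e_{163}(P,Q) = 44531003607262 + 55028282210574*t.

44531003607262 + 55028282210574*t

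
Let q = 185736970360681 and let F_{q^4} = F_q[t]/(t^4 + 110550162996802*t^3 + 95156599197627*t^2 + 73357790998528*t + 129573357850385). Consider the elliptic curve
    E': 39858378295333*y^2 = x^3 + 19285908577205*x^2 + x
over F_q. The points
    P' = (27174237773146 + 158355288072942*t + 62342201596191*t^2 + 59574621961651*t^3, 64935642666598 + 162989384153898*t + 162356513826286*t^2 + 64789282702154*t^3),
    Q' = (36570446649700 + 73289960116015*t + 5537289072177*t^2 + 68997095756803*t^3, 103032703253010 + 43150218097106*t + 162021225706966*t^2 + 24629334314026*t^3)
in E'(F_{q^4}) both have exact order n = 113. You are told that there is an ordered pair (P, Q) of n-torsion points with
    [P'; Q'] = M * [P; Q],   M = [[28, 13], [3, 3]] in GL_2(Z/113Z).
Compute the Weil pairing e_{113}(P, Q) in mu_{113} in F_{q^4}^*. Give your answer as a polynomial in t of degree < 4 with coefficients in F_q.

Under M = [[28,13],[3,3]] in GL_2(Z/113), e_{113}(P',Q') = e_{113}(P,Q)^(28*3-13*3 mod 113).
So e_{113}(P,Q) = e_{113}(P',Q')^{108}, since 45*108 = 1 mod 113.
(x,y)|->(3828134829546x+132642549118246,3828134829546y) sends E' to y^2=x^3+95028273279728*x+62063148553973.
Double-and-add over 1110001: 7-1 doublings, 4-1 additions; each step l_{T,T}/v_{2T} or l_{T,P'}/v at Q'+S for random S.
The quotient is 49151054815186 + 66067437658198*t + 174302310476821*t^2 + 149245378631079*t^3.
Finally e_{113}(P,Q) = 40814940715355 + 72697785297788*t + 50831149339751*t^2 + 23603375320722*t^3.

40814940715355 + 72697785297788*t + 50831149339751*t^2 + 23603375320722*t^3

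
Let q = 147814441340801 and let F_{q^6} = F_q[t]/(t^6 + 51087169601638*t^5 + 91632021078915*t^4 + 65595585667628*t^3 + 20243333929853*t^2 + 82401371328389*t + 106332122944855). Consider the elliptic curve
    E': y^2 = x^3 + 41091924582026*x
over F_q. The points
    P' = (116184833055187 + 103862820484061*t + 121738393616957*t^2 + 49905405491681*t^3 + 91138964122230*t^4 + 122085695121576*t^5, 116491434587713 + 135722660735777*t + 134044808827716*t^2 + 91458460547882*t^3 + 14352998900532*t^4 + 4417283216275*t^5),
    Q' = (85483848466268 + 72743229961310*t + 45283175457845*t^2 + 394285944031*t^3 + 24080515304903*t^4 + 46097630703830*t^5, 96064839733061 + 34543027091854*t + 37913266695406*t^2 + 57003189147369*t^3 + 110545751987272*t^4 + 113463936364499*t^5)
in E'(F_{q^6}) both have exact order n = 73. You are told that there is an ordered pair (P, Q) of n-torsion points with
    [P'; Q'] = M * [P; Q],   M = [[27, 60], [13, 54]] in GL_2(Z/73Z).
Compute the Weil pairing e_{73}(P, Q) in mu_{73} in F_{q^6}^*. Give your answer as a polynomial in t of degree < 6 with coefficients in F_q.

62037011297635 + 125903726159481*t + 14909898955645*t^2 + 95935516589219*t^3 + 48418984937320*t^4 + 13638552667790*t^5

The 73-Weil pairing on E[73] over F_{147814441340801} is alternating-bilinear: e_{73}(P',Q') = e_{73}(P,Q)^det(M).
So e_{73}(P,Q) = e_{73}(P',Q')^{7}, since 21*7 = 1 mod 73.
n = 73 = (1001001)_2 (7 bits, wt 3); accumulate f_{73,P'}(Q'+S)/f_{73,P'}(S) along the 6-step ladder.
The quotient is 123570535825022 + 141250208267008*t + 36903361949019*t^2 + 109432333981510*t^3 + 60711229469656*t^4 + 27203396698202*t^5.
Thus e_{73}(P,Q) = 62037011297635 + 125903726159481*t + 14909898955645*t^2 + 95935516589219*t^3 + 48418984937320*t^4 + 13638552667790*t^5.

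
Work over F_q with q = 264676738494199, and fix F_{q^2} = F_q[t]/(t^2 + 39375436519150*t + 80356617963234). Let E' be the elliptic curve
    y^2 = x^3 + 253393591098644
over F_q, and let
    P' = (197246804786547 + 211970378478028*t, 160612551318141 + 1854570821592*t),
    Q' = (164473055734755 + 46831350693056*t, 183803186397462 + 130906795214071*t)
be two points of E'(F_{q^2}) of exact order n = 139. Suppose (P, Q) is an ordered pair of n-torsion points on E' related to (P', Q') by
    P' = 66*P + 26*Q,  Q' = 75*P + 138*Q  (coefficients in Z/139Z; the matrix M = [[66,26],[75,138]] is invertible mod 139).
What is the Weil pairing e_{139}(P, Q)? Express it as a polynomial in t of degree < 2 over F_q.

The 139-Weil pairing on E[139] over F_{264676738494199} is alternating-bilinear: e_{139}(P',Q') = e_{139}(P,Q)^det(M).
det M = 66*138 - 26*75 = 7158 = 69 (mod 139); 69^{-1} = 137 (mod 139).
Miller loop for e_{139} over F_{264676738494199^2}: bits of 139 = 10001011; 7 double steps + 3 add steps, l/v at each.
So e_{139}(P',Q') = 123784710881999 + 195974388993999*t.
Thus e_{139}(P,Q) = 259677858270189 + 26571472276591*t.

259677858270189 + 26571472276591*t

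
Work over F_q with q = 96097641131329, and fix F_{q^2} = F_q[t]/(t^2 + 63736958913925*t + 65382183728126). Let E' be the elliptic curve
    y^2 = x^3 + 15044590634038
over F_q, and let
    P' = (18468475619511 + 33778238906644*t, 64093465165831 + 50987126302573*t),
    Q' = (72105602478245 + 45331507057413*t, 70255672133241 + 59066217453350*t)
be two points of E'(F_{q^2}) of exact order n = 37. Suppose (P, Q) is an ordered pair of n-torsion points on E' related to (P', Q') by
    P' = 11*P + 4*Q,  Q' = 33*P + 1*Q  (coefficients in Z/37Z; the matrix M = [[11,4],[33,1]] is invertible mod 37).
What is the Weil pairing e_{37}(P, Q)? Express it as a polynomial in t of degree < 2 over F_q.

94881922268467 + 21625044563071*t

e_{37}(aP+bQ,cP+dQ) = e_{37}(P,Q)^(ad-bc); with (a,b,c,d)=(11,4,33,1) this gives the det-37 law.
So e_{37}(P,Q) = e_{37}(P',Q')^{11}, since 27*11 = 1 mod 37.
Miller loop for e_{37} over F_{96097641131329^2}: bits of 37 = 100101; 5 double steps + 2 add steps, l/v at each.
f_P(D_Q)/f_Q(D_P) = 31514158729647 + 38518741454070*t.
Thus e_{37}(P,Q) = 94881922268467 + 21625044563071*t.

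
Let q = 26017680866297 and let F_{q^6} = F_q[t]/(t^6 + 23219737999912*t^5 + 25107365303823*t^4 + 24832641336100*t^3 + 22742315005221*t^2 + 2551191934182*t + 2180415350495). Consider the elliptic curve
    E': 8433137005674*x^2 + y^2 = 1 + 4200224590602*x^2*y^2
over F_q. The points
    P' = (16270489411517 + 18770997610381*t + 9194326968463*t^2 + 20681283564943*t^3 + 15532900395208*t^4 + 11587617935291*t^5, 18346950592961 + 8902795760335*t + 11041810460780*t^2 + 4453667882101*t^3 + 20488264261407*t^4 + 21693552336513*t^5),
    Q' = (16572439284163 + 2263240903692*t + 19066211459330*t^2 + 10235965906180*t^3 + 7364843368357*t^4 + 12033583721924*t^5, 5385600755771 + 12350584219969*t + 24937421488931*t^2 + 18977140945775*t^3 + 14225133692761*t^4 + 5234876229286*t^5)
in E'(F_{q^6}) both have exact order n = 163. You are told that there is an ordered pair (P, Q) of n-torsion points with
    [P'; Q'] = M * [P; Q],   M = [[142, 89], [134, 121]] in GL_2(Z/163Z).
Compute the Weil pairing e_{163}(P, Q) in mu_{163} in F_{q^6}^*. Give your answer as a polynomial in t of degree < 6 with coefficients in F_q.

18496591002320 + 13453629344527*t + 22058462483990*t^2 + 3792580588034*t^3 + 11775326239608*t^4 + 4512442791249*t^5

Since e_{163}(P,P)=e_{163}(Q,Q)=1 and e_{163}(Q,P)=e_{163}(P,Q)^{-1}, expanding e_{163}(142*P + 89*Q,134*P + 121*Q) leaves e(P,Q)^det(M).
Inverting 40 mod 163: 53. Thus e_{163}(P,Q) = e(P',Q')^{53}.
Edwards->Montgomery: u=(1+y)/(1-y), v=u/x -> 14617070403925v^2=u^3+19946997588497u^2+u; then x_W=1058228103768u+2105560266046: y^2=x^3+10925553244615*x+12036006515416.
Miller loop for e_{163} over F_{26017680866297^6}: bits of 163 = 10100011; 7 double steps + 3 add steps, l/v at each.
e_{163}(P',Q') = 20822478483053 + 14671478402457*t + 11288685104937*t^2 + 5770401028247*t^3 + 15371655926453*t^4 + 20106629874130*t^5.
Finally e_{163}(P,Q) = 18496591002320 + 13453629344527*t + 22058462483990*t^2 + 3792580588034*t^3 + 11775326239608*t^4 + 4512442791249*t^5.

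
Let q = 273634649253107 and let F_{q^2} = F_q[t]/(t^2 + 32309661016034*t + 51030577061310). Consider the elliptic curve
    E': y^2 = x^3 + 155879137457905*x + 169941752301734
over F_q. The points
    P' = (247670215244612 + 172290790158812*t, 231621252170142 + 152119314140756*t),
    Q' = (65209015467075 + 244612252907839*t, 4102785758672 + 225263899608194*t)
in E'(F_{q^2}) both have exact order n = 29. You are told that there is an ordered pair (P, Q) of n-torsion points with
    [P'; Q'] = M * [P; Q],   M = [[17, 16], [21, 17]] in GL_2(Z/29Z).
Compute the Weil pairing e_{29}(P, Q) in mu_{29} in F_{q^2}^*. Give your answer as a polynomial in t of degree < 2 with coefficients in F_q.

210881763393655 + 111270931590442*t

e_{29}(aP+bQ,cP+dQ) = e_{29}(P,Q)^(ad-bc); with (a,b,c,d)=(17,16,21,17) this gives the det-29 law.
Inverting 11 mod 29: 8. Thus e_{29}(P,Q) = e(P',Q')^{8}.
Double-and-add over 11101: 5-1 doublings, 4-1 additions; each step l_{T,T}/v_{2T} or l_{T,P'}/v at Q'+S for random S.
Miller gives e_{29}(P',Q') = 60081838384454 + 155179757819024*t in F_{273634649253107^2}.
Finally e_{29}(P,Q) = 210881763393655 + 111270931590442*t.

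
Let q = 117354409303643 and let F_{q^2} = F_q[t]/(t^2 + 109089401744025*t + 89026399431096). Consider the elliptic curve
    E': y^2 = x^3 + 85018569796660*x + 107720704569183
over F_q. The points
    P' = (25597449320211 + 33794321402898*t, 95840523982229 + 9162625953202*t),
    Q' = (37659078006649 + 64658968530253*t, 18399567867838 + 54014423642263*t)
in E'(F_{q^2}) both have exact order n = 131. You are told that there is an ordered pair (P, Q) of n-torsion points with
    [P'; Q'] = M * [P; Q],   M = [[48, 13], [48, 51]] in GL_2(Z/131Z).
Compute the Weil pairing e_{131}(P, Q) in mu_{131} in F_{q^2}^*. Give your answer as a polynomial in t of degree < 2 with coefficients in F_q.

The 131-Weil pairing on E[131] over F_{117354409303643} is alternating-bilinear: e_{131}(P',Q') = e_{131}(P,Q)^det(M).
det M = 48*51 - 13*48 = 1824 = 121 (mod 131); 121^{-1} = 13 (mod 131).
Build f_{131,P'} and f_{131,Q'} via the 8-bit ladder of 131=10000011_2; evaluate at shifted divisors; quotient in F_{117354409303643^2}.
So e_{131}(P',Q') = 15663374262075 + 19459576766347*t.
Thus e_{131}(P,Q) = 117111180697566 + 20195331775397*t.

117111180697566 + 20195331775397*t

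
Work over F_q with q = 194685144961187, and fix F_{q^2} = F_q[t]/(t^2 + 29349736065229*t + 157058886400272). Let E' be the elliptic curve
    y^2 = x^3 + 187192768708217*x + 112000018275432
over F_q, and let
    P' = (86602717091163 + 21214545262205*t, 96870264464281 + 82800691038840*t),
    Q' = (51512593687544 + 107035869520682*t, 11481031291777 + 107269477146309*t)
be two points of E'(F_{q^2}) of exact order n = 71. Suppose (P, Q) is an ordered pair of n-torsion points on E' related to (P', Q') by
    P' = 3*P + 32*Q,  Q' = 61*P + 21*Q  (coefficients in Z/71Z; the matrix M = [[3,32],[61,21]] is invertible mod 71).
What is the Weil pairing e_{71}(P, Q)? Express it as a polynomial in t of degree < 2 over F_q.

170266844870558 + 36487446404980*t

Alternating bilinearity on E[71] (values in mu_{71} in F_{194685144961187^2}) gives e(P',Q') = e(P,Q)^det(M).
det M = 3*21 - 32*61 = -1889 = 28 (mod 71); 28^{-1} = 33 (mod 71).
Miller loop for e_{71} over F_{194685144961187^2}: bits of 71 = 1000111; 6 double steps + 3 add steps, l/v at each.
Miller gives e_{71}(P',Q') = 21078346723498 + 32404959779671*t in F_{194685144961187^2}.
Thus e_{71}(P,Q) = 170266844870558 + 36487446404980*t.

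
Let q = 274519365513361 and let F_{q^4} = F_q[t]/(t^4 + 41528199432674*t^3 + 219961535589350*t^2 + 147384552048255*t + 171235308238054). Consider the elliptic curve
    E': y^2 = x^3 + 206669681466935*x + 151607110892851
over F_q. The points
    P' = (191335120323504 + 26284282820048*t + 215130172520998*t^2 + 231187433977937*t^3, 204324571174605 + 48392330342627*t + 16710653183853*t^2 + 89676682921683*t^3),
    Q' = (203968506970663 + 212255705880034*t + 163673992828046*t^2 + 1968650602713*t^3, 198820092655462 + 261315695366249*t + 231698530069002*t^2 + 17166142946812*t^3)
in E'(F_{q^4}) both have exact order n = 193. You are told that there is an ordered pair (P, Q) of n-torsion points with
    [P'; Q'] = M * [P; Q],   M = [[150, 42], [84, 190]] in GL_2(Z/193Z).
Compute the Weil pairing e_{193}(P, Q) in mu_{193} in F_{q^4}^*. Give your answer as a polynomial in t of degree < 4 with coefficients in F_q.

Alternating bilinearity on E[193] (values in mu_{193} in F_{274519365513361^4}) gives e(P',Q') = e(P,Q)^det(M).
So e_{193}(P,Q) = e_{193}(P',Q')^{175}, since 75*175 = 1 mod 193.
8-bit Miller (11000001) on E'/F_{274519365513361} with a'=206669681466935, b'=151607110892851: accumulate tangent/chord ratios at Q'+S and P'+S'.
So e_{193}(P',Q') = 50875894135545 + 46840950176584*t + 200077484516833*t^2 + 217089130485870*t^3.
Raise to 175: e(P,Q) = 161789898528779 + 273005461346203*t + 127912138681466*t^2 + 266924593357365*t^3 in mu_{193}.

161789898528779 + 273005461346203*t + 127912138681466*t^2 + 266924593357365*t^3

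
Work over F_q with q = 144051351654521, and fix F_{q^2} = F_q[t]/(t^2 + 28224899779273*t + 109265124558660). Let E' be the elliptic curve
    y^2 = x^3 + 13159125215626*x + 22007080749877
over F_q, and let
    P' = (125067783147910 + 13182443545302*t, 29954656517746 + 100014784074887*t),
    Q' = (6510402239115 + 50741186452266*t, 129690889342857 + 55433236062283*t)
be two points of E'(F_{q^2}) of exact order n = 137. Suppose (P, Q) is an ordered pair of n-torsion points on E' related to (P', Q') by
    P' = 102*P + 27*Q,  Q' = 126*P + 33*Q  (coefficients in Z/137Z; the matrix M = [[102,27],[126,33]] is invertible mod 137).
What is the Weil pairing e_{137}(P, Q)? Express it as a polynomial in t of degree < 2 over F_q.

Under M = [[102,27],[126,33]] in GL_2(Z/137), e_{137}(P',Q') = e_{137}(P,Q)^(102*33-27*126 mod 137).
102*33 - 27*126 = -36; reduced mod 137: det = 101, inverse 19.
Build f_{137,P'} and f_{137,Q'} via the 8-bit ladder of 137=10001001_2; evaluate at shifted divisors; quotient in F_{144051351654521^2}.
f_P(D_Q)/f_Q(D_P) = 28177249164930 + 132249376549886*t.
Thus e_{137}(P,Q) = 86946817787041 + 21662332676301*t.

86946817787041 + 21662332676301*t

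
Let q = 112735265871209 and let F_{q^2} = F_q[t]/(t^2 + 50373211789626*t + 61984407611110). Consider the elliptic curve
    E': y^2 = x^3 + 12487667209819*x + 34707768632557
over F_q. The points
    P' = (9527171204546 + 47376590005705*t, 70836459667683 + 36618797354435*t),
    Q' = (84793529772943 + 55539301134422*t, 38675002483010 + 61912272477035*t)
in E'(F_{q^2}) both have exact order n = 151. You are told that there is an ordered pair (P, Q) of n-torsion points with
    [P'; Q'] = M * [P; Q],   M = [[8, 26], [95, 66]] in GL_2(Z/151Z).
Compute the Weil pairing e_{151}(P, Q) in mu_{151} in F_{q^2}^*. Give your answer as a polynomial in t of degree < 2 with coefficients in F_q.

92786843433447 + 86541871065800*t

Since e_{151}(P,P)=e_{151}(Q,Q)=1 and e_{151}(Q,P)=e_{151}(P,Q)^{-1}, expanding e_{151}(8*P + 26*Q,95*P + 66*Q) leaves e(P,Q)^det(M).
8*66 - 26*95 = -1942; reduced mod 151: det = 21, inverse 36.
Build f_{151,P'} and f_{151,Q'} via the 8-bit ladder of 151=10010111_2; evaluate at shifted divisors; quotient in F_{112735265871209^2}.
So e_{151}(P',Q') = 58358232547004 + 21024981118694*t.
Raise to 36: e(P,Q) = 92786843433447 + 86541871065800*t in mu_{151}.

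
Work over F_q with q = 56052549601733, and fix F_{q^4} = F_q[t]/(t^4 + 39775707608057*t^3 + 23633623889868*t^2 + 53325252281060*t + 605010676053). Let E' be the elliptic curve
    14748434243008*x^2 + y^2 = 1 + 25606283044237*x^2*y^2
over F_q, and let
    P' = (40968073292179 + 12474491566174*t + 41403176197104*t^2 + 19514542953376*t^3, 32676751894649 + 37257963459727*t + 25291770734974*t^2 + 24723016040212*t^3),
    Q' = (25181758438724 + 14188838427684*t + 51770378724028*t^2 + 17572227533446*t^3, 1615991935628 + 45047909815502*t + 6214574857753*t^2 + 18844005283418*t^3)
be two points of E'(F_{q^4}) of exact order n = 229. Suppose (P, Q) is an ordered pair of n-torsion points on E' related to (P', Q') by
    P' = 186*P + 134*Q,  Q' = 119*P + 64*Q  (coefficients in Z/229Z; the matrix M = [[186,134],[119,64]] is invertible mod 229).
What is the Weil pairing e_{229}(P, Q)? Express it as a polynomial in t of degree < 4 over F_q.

44655304203370 + 36797225986989*t + 35375442594447*t^2 + 4338308576878*t^3

The 229-Weil pairing on E[229] over F_{56052549601733} is alternating-bilinear: e_{229}(P',Q') = e_{229}(P,Q)^det(M).
det M = 186*64 - 134*119 = -4042 = 80 (mod 229); 80^{-1} = 146 (mod 229).
Map (x,y)_Ed via u=(1+y)/(1-y), v=(1+y)/((1-y)x) to Montgomery A=1888461927957,B=42368762554712; then to (a',b')=(7047864141153,6200159846289).
8-bit Miller (11100101) on E'/F_{56052549601733} with a'=7047864141153, b'=6200159846289: accumulate tangent/chord ratios at Q'+S and P'+S'.
The quotient is 1896214937645 + 19072456101834*t + 14999649373555*t^2 + 32188512631542*t^3.
Raise to 146: e(P,Q) = 44655304203370 + 36797225986989*t + 35375442594447*t^2 + 4338308576878*t^3 in mu_{229}.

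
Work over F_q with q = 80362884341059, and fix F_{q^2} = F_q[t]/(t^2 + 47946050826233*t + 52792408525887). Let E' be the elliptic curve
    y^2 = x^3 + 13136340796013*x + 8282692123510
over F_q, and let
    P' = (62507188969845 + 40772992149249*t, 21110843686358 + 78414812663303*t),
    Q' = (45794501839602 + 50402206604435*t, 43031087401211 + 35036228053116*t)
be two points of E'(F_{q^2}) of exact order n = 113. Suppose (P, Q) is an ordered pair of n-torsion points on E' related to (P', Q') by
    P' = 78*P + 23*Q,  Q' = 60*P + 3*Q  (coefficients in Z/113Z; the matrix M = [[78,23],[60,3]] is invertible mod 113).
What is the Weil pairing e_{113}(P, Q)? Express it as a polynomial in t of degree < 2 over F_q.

80254679514186 + 62124061440304*t

e_{113}(aP+bQ,cP+dQ) = e_{113}(P,Q)^(ad-bc); with (a,b,c,d)=(78,23,60,3) this gives the det-113 law.
Inverting 97 mod 113: 7. Thus e_{113}(P,Q) = e(P',Q')^{7}.
7-bit Miller (1110001) on E'/F_{80362884341059} with a'=13136340796013, b'=8282692123510: accumulate tangent/chord ratios at Q'+S and P'+S'.
So e_{113}(P',Q') = 21151174486584 + 17544033580276*t.
Raise to 7: e(P,Q) = 80254679514186 + 62124061440304*t in mu_{113}.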